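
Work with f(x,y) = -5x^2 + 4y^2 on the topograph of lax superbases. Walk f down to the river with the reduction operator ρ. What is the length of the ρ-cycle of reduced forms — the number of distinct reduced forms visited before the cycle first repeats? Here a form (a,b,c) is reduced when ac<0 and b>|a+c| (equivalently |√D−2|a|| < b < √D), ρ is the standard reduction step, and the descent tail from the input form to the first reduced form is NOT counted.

D = 80, ⌊√D⌋ = 8
descent: ρ → (4,8,-1)  [lands on river]
river: ρ → (-1,8,4)
ρ-cycle length = 2 (tail of 1 descent step not counted)

2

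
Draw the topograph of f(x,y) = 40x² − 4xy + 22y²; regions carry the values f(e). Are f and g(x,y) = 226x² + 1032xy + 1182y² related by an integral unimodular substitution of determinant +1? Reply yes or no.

D₁ = -3504, D₂ = -3504
f: flip: (40,-4,22)→(22,4,40)
f: reduced (well bottom): (22,4,40) with a≤c, −a<b≤a
g: translate: b→128 (≡1032 mod 452), so (226,1032,1182)→(226,128,22)
g: flip: (226,128,22)→(22,-128,226)
g: translate: b→4 (≡-128 mod 44), so (22,-128,226)→(22,4,40)
g: reduced (well bottom): (22,4,40) with a≤c, −a<b≤a
reduced forms (22, 4, 40) vs (22, 4, 40) ⇒ equivalent

yes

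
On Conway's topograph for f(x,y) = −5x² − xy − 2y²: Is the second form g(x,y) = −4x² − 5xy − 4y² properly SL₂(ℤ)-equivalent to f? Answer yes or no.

D₁ = -39, D₂ = -39
f is negative-definite; reduce −f:
−f: flip: (5,1,2)→(2,-1,5)
−f: reduced (well bottom): (2,-1,5) with a≤c, −a<b≤a
flip sign back: reduced form of f is (-2,1,-5)
g is negative-definite; reduce −g:
−g: translate: b→-3 (≡5 mod 8), so (4,5,4)→(4,-3,3)
−g: flip: (4,-3,3)→(3,3,4)
−g: reduced (well bottom): (3,3,4) with a≤c, −a<b≤a
flip sign back: reduced form of g is (-3,-3,-4)
reduced forms (-2, 1, -5) vs (-3, -3, -4) ⇒ inequivalent

no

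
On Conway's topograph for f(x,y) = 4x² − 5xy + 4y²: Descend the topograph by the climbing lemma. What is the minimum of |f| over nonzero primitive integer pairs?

translate: b→3 (≡-5 mod 8), so (4,-5,4)→(4,3,3)
flip: (4,3,3)→(3,-3,4)
translate: b→3 (≡-3 mod 6), so (3,-3,4)→(3,3,4)
reduced (well bottom): (3,3,4) with a≤c, −a<b≤a
well minimum = a = 3

3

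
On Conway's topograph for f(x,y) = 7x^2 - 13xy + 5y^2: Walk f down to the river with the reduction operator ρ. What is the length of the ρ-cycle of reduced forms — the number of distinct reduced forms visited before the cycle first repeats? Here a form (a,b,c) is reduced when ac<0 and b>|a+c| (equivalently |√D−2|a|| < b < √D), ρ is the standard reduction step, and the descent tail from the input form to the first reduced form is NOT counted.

D = 29, ⌊√D⌋ = 5
descent: ρ → (5,3,-1)
descent: ρ → (-1,5,1)  [lands on river]
river: ρ → (1,5,-1)
ρ-cycle length = 2 (tail of 2 descent steps not counted)

2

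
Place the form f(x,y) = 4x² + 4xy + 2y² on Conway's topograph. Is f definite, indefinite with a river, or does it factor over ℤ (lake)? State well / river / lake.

D = b²−4ac = 4² − 4·4·2 = -16
D < 0 ⇒ definite ⇒ every region one sign ⇒ single well

well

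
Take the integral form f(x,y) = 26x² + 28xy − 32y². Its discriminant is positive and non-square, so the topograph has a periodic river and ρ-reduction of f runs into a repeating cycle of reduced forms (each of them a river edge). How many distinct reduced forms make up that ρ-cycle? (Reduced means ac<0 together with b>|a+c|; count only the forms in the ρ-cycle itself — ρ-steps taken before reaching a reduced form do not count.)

D = 4112, ⌊√D⌋ = 64
river: ρ → (-32,36,22)
river: ρ → (22,52,-16)
river: ρ → (-16,44,34)
river: ρ → (34,24,-26)
river: ρ → (-26,28,32)
river: ρ → (32,36,-22)
river: ρ → (-22,52,16)
river: ρ → (16,44,-34)
river: ρ → (-34,24,26)
river: ρ → (26,28,-32)
ρ-cycle length = 10 (tail of 0 descent steps not counted)

10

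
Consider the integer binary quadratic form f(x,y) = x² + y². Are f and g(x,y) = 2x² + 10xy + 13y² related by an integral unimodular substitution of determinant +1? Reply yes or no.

D₁ = -4, D₂ = -4
f: reduced (well bottom): (1,0,1) with a≤c, −a<b≤a
g: translate: b→2 (≡10 mod 4), so (2,10,13)→(2,2,1)
g: flip: (2,2,1)→(1,-2,2)
g: translate: b→0 (≡-2 mod 2), so (1,-2,2)→(1,0,1)
g: reduced (well bottom): (1,0,1) with a≤c, −a<b≤a
reduced forms (1, 0, 1) vs (1, 0, 1) ⇒ equivalent

yes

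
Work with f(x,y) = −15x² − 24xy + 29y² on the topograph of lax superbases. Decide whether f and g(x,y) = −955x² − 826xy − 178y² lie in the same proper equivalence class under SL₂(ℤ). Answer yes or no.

D₁ = 2316, D₂ = 2316
river cycle of f (length 6): (29, 24, -15), (-15, 36, 17), (17, 32, -19), (-19, 44, 5), (5, 46, -10), (-10, 34, 29)
river cycle of g (length 6): (-15, 36, 17), (17, 32, -19), (-19, 44, 5), (5, 46, -10), (-10, 34, 29), (29, 24, -15)
cycles coincide ⇒ equivalent

yes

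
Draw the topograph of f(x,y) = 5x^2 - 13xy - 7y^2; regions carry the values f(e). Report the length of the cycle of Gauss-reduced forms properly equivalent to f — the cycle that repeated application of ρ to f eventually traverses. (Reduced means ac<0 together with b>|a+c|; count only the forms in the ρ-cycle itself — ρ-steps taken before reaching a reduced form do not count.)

D = 309, ⌊√D⌋ = 17
descent: ρ → (-7,13,5)  [lands on river]
river: ρ → (5,17,-1)
river: ρ → (-1,17,5)
river: ρ → (5,13,-7)
river: ρ → (-7,15,3)
river: ρ → (3,15,-7)
ρ-cycle length = 6 (tail of 1 descent step not counted)

6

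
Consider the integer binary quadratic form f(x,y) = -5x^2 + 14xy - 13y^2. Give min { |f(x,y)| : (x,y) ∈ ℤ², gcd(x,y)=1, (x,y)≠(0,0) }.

translate: b→-4 (≡-14 mod 10), so (5,-14,13)→(5,-4,4)
flip: (5,-4,4)→(4,4,5)
reduced (well bottom): (4,4,5) with a≤c, −a<b≤a
well minimum |f| = |-4| = 4 (negative-definite)

4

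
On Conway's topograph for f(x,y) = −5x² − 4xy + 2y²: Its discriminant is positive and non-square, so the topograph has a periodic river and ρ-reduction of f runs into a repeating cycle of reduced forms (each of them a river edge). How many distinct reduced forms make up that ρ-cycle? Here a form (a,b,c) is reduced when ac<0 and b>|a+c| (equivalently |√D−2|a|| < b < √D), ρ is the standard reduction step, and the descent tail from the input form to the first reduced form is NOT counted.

D = 56, ⌊√D⌋ = 7
descent: ρ → (2,4,-5)  [lands on river]
river: ρ → (-5,6,1)
river: ρ → (1,6,-5)
river: ρ → (-5,4,2)
ρ-cycle length = 4 (tail of 1 descent step not counted)

4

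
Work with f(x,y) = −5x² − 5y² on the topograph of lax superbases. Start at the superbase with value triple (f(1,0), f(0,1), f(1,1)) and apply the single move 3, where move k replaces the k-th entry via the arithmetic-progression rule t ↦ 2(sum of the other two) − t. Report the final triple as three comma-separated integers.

start (-5,-5,-10) = (f(1,0),f(0,1),f(1,1))
replace slot 3: 2·((-5)+(-5)) − (-10) = -10 → (-5,-5,-10)

-5,-5,-10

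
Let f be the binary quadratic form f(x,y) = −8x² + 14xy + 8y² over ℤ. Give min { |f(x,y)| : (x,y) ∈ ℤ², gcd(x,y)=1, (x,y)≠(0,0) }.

river: ρ → (8,18,-4)
river: ρ → (-4,14,16)
river: ρ → (16,18,-2)
river: ρ → (-2,18,16)
river: ρ → (16,14,-4)
river: ρ → (-4,18,8)
river: ρ → (8,14,-8)
river: ρ → (-8,18,4)
river: ρ → (4,14,-16)
river: ρ → (-16,18,2)
river: ρ → (2,18,-16)
river: ρ → (-16,14,4)
river: ρ → (4,18,-8)
river: ρ → (-8,14,8)
closes: descent 0, river 14
min |a| on river = 2

2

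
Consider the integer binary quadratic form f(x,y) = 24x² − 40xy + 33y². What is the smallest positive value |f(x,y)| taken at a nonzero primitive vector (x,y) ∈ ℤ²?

translate: b→8 (≡-40 mod 48), so (24,-40,33)→(24,8,17)
flip: (24,8,17)→(17,-8,24)
reduced (well bottom): (17,-8,24) with a≤c, −a<b≤a
well minimum = a = 17

17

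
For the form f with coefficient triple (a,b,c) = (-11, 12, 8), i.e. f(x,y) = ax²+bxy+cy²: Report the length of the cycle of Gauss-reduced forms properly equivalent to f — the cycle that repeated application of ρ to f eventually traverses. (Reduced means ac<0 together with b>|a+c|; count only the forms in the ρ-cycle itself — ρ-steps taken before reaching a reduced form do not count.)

D = 496, ⌊√D⌋ = 22
river: ρ → (8,20,-3)
river: ρ → (-3,22,1)
river: ρ → (1,22,-3)
river: ρ → (-3,20,8)
river: ρ → (8,12,-11)
river: ρ → (-11,10,9)
river: ρ → (9,8,-12)
river: ρ → (-12,16,5)
river: ρ → (5,14,-15)
river: ρ → (-15,16,4)
river: ρ → (4,16,-15)
river: ρ → (-15,14,5)
river: ρ → (5,16,-12)
river: ρ → (-12,8,9)
river: ρ → (9,10,-11)
river: ρ → (-11,12,8)
ρ-cycle length = 16 (tail of 0 descent steps not counted)

16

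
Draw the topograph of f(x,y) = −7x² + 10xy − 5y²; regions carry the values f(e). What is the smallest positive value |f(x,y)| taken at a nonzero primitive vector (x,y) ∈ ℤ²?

translate: b→4 (≡-10 mod 14), so (7,-10,5)→(7,4,2)
flip: (7,4,2)→(2,-4,7)
translate: b→0 (≡-4 mod 4), so (2,-4,7)→(2,0,5)
reduced (well bottom): (2,0,5) with a≤c, −a<b≤a
well minimum |f| = |-2| = 2 (negative-definite)

2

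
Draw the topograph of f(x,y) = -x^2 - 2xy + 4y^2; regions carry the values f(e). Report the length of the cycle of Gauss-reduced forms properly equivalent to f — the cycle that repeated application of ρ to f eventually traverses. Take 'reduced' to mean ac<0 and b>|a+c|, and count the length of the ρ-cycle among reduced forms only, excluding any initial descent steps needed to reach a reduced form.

D = 20, ⌊√D⌋ = 4
descent: ρ → (4,2,-1)
descent: ρ → (-1,4,1)  [lands on river]
river: ρ → (1,4,-1)
ρ-cycle length = 2 (tail of 2 descent steps not counted)

2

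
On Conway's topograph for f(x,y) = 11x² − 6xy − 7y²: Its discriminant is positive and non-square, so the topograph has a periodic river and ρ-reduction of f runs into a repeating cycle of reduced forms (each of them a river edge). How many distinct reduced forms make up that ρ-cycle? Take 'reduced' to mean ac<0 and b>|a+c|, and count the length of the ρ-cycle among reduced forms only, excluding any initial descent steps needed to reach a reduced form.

D = 344, ⌊√D⌋ = 18
descent: ρ → (-7,6,11)  [lands on river]
river: ρ → (11,16,-2)
river: ρ → (-2,16,11)
river: ρ → (11,6,-7)
river: ρ → (-7,8,10)
river: ρ → (10,12,-5)
river: ρ → (-5,18,1)
river: ρ → (1,18,-5)
river: ρ → (-5,12,10)
river: ρ → (10,8,-7)
ρ-cycle length = 10 (tail of 1 descent step not counted)

10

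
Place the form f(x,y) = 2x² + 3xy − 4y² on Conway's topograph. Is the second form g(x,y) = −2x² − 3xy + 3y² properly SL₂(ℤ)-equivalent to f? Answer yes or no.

D₁ = 41, D₂ = 33
discriminants differ ⇒ not SL₂(ℤ)-equivalent

no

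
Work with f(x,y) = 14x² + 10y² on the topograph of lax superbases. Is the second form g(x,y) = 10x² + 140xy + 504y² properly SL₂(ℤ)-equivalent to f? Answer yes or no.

D₁ = -560, D₂ = -560
f: flip: (14,0,10)→(10,0,14)
f: reduced (well bottom): (10,0,14) with a≤c, −a<b≤a
g: translate: b→0 (≡140 mod 20), so (10,140,504)→(10,0,14)
g: reduced (well bottom): (10,0,14) with a≤c, −a<b≤a
reduced forms (10, 0, 14) vs (10, 0, 14) ⇒ equivalent

yes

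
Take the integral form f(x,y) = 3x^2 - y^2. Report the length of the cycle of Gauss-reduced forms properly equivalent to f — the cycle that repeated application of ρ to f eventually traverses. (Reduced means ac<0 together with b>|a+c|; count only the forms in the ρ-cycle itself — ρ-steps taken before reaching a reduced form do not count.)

D = 12, ⌊√D⌋ = 3
descent: ρ → (-1,2,2)  [lands on river]
river: ρ → (2,2,-1)
ρ-cycle length = 2 (tail of 1 descent step not counted)

2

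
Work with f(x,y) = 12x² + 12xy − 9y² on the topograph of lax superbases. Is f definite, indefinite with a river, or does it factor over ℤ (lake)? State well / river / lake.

D = b²−4ac = 12² − 4·12·(-9) = 576
D = 24² is a perfect square ⇒ form factors over ℤ ⇒ lakes

lake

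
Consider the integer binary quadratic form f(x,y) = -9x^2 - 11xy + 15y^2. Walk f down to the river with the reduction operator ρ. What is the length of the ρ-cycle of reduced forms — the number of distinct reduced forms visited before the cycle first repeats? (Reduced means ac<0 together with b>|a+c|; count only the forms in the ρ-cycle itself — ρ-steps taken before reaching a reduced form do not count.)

D = 661, ⌊√D⌋ = 25
descent: ρ → (15,11,-9)  [lands on river]
river: ρ → (-9,25,1)
river: ρ → (1,25,-9)
river: ρ → (-9,11,15)
river: ρ → (15,19,-5)
river: ρ → (-5,21,11)
river: ρ → (11,23,-3)
river: ρ → (-3,25,3)
river: ρ → (3,23,-11)
river: ρ → (-11,21,5)
river: ρ → (5,19,-15)
river: ρ → (-15,11,9)
river: ρ → (9,25,-1)
river: ρ → (-1,25,9)
river: ρ → (9,11,-15)
river: ρ → (-15,19,5)
river: ρ → (5,21,-11)
river: ρ → (-11,23,3)
river: ρ → (3,25,-3)
river: ρ → (-3,23,11)
river: ρ → (11,21,-5)
river: ρ → (-5,19,15)
ρ-cycle length = 22 (tail of 1 descent step not counted)

22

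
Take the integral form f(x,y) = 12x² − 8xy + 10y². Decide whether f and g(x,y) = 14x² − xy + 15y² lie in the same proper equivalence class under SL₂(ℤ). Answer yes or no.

D₁ = -416, D₂ = -839
discriminants differ ⇒ not SL₂(ℤ)-equivalent

no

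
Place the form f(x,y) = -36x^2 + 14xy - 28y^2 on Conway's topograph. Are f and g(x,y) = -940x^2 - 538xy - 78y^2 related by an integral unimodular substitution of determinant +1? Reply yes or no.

D₁ = -3836, D₂ = -3836
f is negative-definite; reduce −f:
−f: flip: (36,-14,28)→(28,14,36)
−f: reduced (well bottom): (28,14,36) with a≤c, −a<b≤a
flip sign back: reduced form of f is (-28,-14,-36)
g is negative-definite; reduce −g:
−g: flip: (940,538,78)→(78,-538,940)
−g: translate: b→-70 (≡-538 mod 156), so (78,-538,940)→(78,-70,28)
−g: flip: (78,-70,28)→(28,70,78)
−g: translate: b→14 (≡70 mod 56), so (28,70,78)→(28,14,36)
−g: reduced (well bottom): (28,14,36) with a≤c, −a<b≤a
flip sign back: reduced form of g is (-28,-14,-36)
reduced forms (-28, -14, -36) vs (-28, -14, -36) ⇒ equivalent

yes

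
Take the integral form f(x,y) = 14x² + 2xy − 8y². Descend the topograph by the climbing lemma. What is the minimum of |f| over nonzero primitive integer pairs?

descent: ρ → (-8,14,8)  [lands on river]
river: ρ → (8,18,-4)
river: ρ → (-4,14,16)
river: ρ → (16,18,-2)
river: ρ → (-2,18,16)
river: ρ → (16,14,-4)
river: ρ → (-4,18,8)
river: ρ → (8,14,-8)
river: ρ → (-8,18,4)
river: ρ → (4,14,-16)
river: ρ → (-16,18,2)
river: ρ → (2,18,-16)
river: ρ → (-16,14,4)
river: ρ → (4,18,-8)
closes: descent 1, river 14
min |a| on river = 2

2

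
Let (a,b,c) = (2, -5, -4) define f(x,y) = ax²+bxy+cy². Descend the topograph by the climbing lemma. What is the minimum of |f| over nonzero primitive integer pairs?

descent: ρ → (-4,5,2)  [lands on river]
river: ρ → (2,7,-1)
river: ρ → (-1,7,2)
river: ρ → (2,5,-4)
river: ρ → (-4,3,3)
river: ρ → (3,3,-4)
closes: descent 1, river 6
min |a| on river = 1

1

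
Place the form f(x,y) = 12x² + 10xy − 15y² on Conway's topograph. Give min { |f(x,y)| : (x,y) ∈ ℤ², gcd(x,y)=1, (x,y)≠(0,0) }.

river: ρ → (-15,20,7)
river: ρ → (7,22,-12)
river: ρ → (-12,26,3)
river: ρ → (3,28,-3)
river: ρ → (-3,26,12)
river: ρ → (12,22,-7)
river: ρ → (-7,20,15)
river: ρ → (15,10,-12)
river: ρ → (-12,14,13)
river: ρ → (13,12,-13)
river: ρ → (-13,14,12)
river: ρ → (12,10,-15)
closes: descent 0, river 12
min |a| on river = 3

3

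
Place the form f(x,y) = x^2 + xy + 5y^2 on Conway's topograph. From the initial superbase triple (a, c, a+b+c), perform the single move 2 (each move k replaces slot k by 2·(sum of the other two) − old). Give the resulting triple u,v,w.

start (1,5,7) = (f(1,0),f(0,1),f(1,1))
replace slot 2: 2·(1+7) − 5 = 11 → (1,11,7)

1,11,7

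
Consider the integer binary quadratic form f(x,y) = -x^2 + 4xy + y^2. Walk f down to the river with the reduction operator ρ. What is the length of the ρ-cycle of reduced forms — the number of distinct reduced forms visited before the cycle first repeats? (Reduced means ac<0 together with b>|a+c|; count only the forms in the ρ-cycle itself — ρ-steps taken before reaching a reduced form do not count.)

D = 20, ⌊√D⌋ = 4
river: ρ → (1,4,-1)
river: ρ → (-1,4,1)
ρ-cycle length = 2 (tail of 0 descent steps not counted)

2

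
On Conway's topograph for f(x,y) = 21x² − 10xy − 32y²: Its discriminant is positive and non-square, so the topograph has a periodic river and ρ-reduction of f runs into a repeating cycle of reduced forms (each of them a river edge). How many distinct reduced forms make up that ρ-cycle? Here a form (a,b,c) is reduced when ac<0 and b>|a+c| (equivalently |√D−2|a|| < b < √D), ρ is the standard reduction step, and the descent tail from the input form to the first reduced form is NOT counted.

D = 2788, ⌊√D⌋ = 52
descent: ρ → (-32,10,21)
descent: ρ → (21,32,-21)  [lands on river]
river: ρ → (-21,52,1)
river: ρ → (1,52,-21)
river: ρ → (-21,32,21)
river: ρ → (21,52,-1)
river: ρ → (-1,52,21)
ρ-cycle length = 6 (tail of 2 descent steps not counted)

6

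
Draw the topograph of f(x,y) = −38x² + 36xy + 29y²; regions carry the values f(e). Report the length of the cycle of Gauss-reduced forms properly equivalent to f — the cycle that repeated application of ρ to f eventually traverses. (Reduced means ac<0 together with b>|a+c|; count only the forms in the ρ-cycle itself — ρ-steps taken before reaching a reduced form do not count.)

D = 5704, ⌊√D⌋ = 75
river: ρ → (29,22,-45)
river: ρ → (-45,68,6)
river: ρ → (6,64,-67)
river: ρ → (-67,70,3)
river: ρ → (3,74,-19)
river: ρ → (-19,40,54)
river: ρ → (54,68,-5)
river: ρ → (-5,72,26)
river: ρ → (26,32,-45)
river: ρ → (-45,58,13)
river: ρ → (13,72,-10)
river: ρ → (-10,68,27)
river: ρ → (27,40,-38)
river: ρ → (-38,36,29)
ρ-cycle length = 14 (tail of 0 descent steps not counted)

14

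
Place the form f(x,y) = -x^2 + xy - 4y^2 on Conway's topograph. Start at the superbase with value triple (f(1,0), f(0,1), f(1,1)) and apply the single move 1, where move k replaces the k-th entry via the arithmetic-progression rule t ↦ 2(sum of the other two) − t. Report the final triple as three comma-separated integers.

start (-1,-4,-4) = (f(1,0),f(0,1),f(1,1))
replace slot 1: 2·((-4)+(-4)) − (-1) = -15 → (-15,-4,-4)

-15,-4,-4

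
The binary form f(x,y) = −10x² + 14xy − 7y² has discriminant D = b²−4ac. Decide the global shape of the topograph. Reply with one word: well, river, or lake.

D = b²−4ac = 14² − 4·(-10)·(-7) = -84
D < 0 ⇒ definite ⇒ every region one sign ⇒ single well

well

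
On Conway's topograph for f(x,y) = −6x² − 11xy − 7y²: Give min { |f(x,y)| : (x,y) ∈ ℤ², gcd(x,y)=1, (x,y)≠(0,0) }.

translate: b→-1 (≡11 mod 12), so (6,11,7)→(6,-1,2)
flip: (6,-1,2)→(2,1,6)
reduced (well bottom): (2,1,6) with a≤c, −a<b≤a
well minimum |f| = |-2| = 2 (negative-definite)

2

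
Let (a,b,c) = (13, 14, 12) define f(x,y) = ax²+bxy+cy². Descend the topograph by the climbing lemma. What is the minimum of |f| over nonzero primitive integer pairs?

translate: b→-12 (≡14 mod 26), so (13,14,12)→(13,-12,11)
flip: (13,-12,11)→(11,12,13)
translate: b→-10 (≡12 mod 22), so (11,12,13)→(11,-10,12)
reduced (well bottom): (11,-10,12) with a≤c, −a<b≤a
well minimum = a = 11

11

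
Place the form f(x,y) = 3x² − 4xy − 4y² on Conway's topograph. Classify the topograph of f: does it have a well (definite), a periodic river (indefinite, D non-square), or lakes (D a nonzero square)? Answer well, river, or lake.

D = b²−4ac = (-4)² − 4·3·(-4) = 64
D = 8² is a perfect square ⇒ form factors over ℤ ⇒ lakes

lake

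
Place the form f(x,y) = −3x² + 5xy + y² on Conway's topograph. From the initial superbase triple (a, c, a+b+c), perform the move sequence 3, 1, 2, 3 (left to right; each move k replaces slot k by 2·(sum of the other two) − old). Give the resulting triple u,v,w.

start (-3,1,3) = (f(1,0),f(0,1),f(1,1))
replace slot 3: 2·((-3)+1) − 3 = -7 → (-3,1,-7)
replace slot 1: 2·(1+(-7)) − (-3) = -9 → (-9,1,-7)
replace slot 2: 2·((-9)+(-7)) − 1 = -33 → (-9,-33,-7)
replace slot 3: 2·((-9)+(-33)) − (-7) = -77 → (-9,-33,-77)

-9,-33,-77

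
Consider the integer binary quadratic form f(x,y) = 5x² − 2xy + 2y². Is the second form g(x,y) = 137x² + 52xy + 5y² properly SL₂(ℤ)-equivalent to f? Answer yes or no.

D₁ = -36, D₂ = -36
f: flip: (5,-2,2)→(2,2,5)
f: reduced (well bottom): (2,2,5) with a≤c, −a<b≤a
g: flip: (137,52,5)→(5,-52,137)
g: translate: b→-2 (≡-52 mod 10), so (5,-52,137)→(5,-2,2)
g: flip: (5,-2,2)→(2,2,5)
g: reduced (well bottom): (2,2,5) with a≤c, −a<b≤a
reduced forms (2, 2, 5) vs (2, 2, 5) ⇒ equivalent

yes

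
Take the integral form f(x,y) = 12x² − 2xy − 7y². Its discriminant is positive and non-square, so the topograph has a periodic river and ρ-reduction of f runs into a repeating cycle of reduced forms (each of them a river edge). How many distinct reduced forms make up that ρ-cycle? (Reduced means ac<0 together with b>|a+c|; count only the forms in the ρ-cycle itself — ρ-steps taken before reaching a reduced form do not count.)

D = 340, ⌊√D⌋ = 18
descent: ρ → (-7,16,3)  [lands on river]
river: ρ → (3,14,-12)
river: ρ → (-12,10,5)
river: ρ → (5,10,-12)
river: ρ → (-12,14,3)
river: ρ → (3,16,-7)
river: ρ → (-7,12,7)
river: ρ → (7,16,-3)
river: ρ → (-3,14,12)
river: ρ → (12,10,-5)
river: ρ → (-5,10,12)
river: ρ → (12,14,-3)
river: ρ → (-3,16,7)
river: ρ → (7,12,-7)
ρ-cycle length = 14 (tail of 1 descent step not counted)

14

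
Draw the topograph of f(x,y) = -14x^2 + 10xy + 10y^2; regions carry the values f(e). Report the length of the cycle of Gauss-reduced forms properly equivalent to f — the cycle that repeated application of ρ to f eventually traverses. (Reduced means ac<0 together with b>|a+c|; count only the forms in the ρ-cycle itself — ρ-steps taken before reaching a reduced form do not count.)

D = 660, ⌊√D⌋ = 25
river: ρ → (10,10,-14)
river: ρ → (-14,18,6)
river: ρ → (6,18,-14)
river: ρ → (-14,10,10)
ρ-cycle length = 4 (tail of 0 descent steps not counted)

4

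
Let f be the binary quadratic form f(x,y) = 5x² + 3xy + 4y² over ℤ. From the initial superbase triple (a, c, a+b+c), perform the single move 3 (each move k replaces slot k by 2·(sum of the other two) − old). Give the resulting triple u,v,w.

start (5,4,12) = (f(1,0),f(0,1),f(1,1))
replace slot 3: 2·(5+4) − 12 = 6 → (5,4,6)

5,4,6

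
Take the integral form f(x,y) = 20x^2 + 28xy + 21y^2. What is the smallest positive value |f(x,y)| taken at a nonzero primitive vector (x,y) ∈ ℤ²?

translate: b→-12 (≡28 mod 40), so (20,28,21)→(20,-12,13)
flip: (20,-12,13)→(13,12,20)
reduced (well bottom): (13,12,20) with a≤c, −a<b≤a
well minimum = a = 13

13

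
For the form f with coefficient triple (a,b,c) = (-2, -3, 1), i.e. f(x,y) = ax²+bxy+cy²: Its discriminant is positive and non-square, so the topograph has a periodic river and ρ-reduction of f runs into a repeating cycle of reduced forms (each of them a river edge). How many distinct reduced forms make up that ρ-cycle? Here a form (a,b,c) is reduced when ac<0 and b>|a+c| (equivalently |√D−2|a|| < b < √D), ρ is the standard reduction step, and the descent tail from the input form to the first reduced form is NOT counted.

D = 17, ⌊√D⌋ = 4
descent: ρ → (1,3,-2)  [lands on river]
river: ρ → (-2,1,2)
river: ρ → (2,3,-1)
river: ρ → (-1,3,2)
river: ρ → (2,1,-2)
river: ρ → (-2,3,1)
ρ-cycle length = 6 (tail of 1 descent step not counted)

6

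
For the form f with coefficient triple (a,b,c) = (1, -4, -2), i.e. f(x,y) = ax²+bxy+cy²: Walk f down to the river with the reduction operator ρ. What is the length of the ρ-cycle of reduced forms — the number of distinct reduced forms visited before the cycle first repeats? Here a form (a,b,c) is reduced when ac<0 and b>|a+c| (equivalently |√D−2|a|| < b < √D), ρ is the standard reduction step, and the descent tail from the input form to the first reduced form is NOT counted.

D = 24, ⌊√D⌋ = 4
descent: ρ → (-2,4,1)  [lands on river]
river: ρ → (1,4,-2)
ρ-cycle length = 2 (tail of 1 descent step not counted)

2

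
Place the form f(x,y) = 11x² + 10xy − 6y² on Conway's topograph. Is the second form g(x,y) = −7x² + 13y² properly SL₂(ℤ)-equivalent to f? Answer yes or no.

D₁ = 364, D₂ = 364
river cycle of f (length 8): (-6, 14, 7), (7, 14, -6), (-6, 10, 11), (11, 12, -5), (-5, 18, 2), (2, 18, -5), (-5, 12, 11), (11, 10, -6)
river cycle of g (length 8): (-7, 14, 6), (6, 10, -11), (-11, 12, 5), (5, 18, -2), (-2, 18, 5), (5, 12, -11), (-11, 10, 6), (6, 14, -7)
cycles differ ⇒ inequivalent

no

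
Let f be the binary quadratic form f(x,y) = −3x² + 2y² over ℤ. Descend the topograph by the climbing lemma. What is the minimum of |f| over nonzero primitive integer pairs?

descent: ρ → (2,4,-1)  [lands on river]
river: ρ → (-1,4,2)
closes: descent 1, river 2
min |a| on river = 1

1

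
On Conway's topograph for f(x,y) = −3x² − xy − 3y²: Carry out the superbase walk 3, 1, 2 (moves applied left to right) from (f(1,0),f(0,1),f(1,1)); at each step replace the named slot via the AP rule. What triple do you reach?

start (-3,-3,-7) = (f(1,0),f(0,1),f(1,1))
replace slot 3: 2·((-3)+(-3)) − (-7) = -5 → (-3,-3,-5)
replace slot 1: 2·((-3)+(-5)) − (-3) = -13 → (-13,-3,-5)
replace slot 2: 2·((-13)+(-5)) − (-3) = -33 → (-13,-33,-5)

-13,-33,-5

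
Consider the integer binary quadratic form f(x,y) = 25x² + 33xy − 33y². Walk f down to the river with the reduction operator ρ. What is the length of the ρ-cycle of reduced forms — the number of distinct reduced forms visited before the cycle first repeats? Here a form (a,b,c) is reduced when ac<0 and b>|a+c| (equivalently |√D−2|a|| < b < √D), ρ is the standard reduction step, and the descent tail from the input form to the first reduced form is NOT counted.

D = 4389, ⌊√D⌋ = 66
river: ρ → (-33,33,25)
river: ρ → (25,17,-41)
river: ρ → (-41,65,1)
river: ρ → (1,65,-41)
river: ρ → (-41,17,25)
river: ρ → (25,33,-33)
ρ-cycle length = 6 (tail of 0 descent steps not counted)

6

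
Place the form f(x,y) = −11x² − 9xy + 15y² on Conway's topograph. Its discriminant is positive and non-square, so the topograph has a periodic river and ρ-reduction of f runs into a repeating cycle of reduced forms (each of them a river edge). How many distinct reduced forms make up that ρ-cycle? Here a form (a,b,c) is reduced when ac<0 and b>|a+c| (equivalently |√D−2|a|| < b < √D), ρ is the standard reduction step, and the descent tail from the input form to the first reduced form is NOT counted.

D = 741, ⌊√D⌋ = 27
descent: ρ → (15,9,-11)  [lands on river]
river: ρ → (-11,13,13)
river: ρ → (13,13,-11)
river: ρ → (-11,9,15)
river: ρ → (15,21,-5)
river: ρ → (-5,19,19)
river: ρ → (19,19,-5)
river: ρ → (-5,21,15)
ρ-cycle length = 8 (tail of 1 descent step not counted)

8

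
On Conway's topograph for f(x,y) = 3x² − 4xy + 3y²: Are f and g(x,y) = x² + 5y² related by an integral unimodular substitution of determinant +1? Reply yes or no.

D₁ = -20, D₂ = -20
f: translate: b→2 (≡-4 mod 6), so (3,-4,3)→(3,2,2)
f: flip: (3,2,2)→(2,-2,3)
f: translate: b→2 (≡-2 mod 4), so (2,-2,3)→(2,2,3)
f: reduced (well bottom): (2,2,3) with a≤c, −a<b≤a
g: reduced (well bottom): (1,0,5) with a≤c, −a<b≤a
reduced forms (2, 2, 3) vs (1, 0, 5) ⇒ inequivalent

no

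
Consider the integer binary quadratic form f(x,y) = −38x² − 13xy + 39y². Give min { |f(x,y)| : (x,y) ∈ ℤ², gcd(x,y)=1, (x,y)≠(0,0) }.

descent: ρ → (39,13,-38)  [lands on river]
river: ρ → (-38,63,14)
river: ρ → (14,77,-3)
river: ρ → (-3,73,64)
river: ρ → (64,55,-12)
river: ρ → (-12,65,39)
closes: descent 1, river 6
min |a| on river = 3

3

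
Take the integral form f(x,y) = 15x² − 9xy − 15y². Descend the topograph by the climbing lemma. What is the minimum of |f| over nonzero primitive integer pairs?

descent: ρ → (-15,9,15)  [lands on river]
river: ρ → (15,21,-9)
river: ρ → (-9,15,21)
river: ρ → (21,27,-3)
river: ρ → (-3,27,21)
river: ρ → (21,15,-9)
river: ρ → (-9,21,15)
river: ρ → (15,9,-15)
river: ρ → (-15,21,9)
river: ρ → (9,15,-21)
river: ρ → (-21,27,3)
river: ρ → (3,27,-21)
river: ρ → (-21,15,9)
river: ρ → (9,21,-15)
closes: descent 1, river 14
min |a| on river = 3

3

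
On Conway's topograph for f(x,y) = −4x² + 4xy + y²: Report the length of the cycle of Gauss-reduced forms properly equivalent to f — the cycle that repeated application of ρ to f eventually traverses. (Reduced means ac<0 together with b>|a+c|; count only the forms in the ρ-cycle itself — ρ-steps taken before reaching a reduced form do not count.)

D = 32, ⌊√D⌋ = 5
river: ρ → (1,4,-4)
river: ρ → (-4,4,1)
ρ-cycle length = 2 (tail of 0 descent steps not counted)

2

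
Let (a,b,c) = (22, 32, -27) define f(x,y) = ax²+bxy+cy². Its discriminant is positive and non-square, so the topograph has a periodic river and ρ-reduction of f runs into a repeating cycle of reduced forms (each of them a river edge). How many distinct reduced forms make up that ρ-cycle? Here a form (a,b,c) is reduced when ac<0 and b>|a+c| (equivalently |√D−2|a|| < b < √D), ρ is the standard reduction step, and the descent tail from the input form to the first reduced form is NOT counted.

D = 3400, ⌊√D⌋ = 58
river: ρ → (-27,22,27)
river: ρ → (27,32,-22)
river: ρ → (-22,56,3)
river: ρ → (3,58,-3)
river: ρ → (-3,56,22)
river: ρ → (22,32,-27)
ρ-cycle length = 6 (tail of 0 descent steps not counted)

6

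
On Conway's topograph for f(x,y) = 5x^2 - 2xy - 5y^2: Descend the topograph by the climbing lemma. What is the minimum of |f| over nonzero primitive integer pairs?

descent: ρ → (-5,2,5)  [lands on river]
river: ρ → (5,8,-2)
river: ρ → (-2,8,5)
river: ρ → (5,2,-5)
river: ρ → (-5,8,2)
river: ρ → (2,8,-5)
closes: descent 1, river 6
min |a| on river = 2

2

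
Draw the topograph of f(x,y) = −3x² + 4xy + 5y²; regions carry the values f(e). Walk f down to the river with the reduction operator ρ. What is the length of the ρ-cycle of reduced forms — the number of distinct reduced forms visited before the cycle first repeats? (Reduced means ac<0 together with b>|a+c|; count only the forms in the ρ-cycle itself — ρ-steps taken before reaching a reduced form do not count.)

D = 76, ⌊√D⌋ = 8
river: ρ → (5,6,-2)
river: ρ → (-2,6,5)
river: ρ → (5,4,-3)
river: ρ → (-3,8,1)
river: ρ → (1,8,-3)
river: ρ → (-3,4,5)
ρ-cycle length = 6 (tail of 0 descent steps not counted)

6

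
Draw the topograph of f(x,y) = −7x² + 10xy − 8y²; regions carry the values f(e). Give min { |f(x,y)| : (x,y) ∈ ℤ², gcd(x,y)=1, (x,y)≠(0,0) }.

translate: b→4 (≡-10 mod 14), so (7,-10,8)→(7,4,5)
flip: (7,4,5)→(5,-4,7)
reduced (well bottom): (5,-4,7) with a≤c, −a<b≤a
well minimum |f| = |-5| = 5 (negative-definite)

5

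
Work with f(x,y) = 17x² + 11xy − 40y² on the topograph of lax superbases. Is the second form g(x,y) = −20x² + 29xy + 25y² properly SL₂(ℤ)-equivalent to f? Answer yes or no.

D₁ = 2841, D₂ = 2841
river cycle of f (length 52): (17, 45, -12), (-12, 51, 5), (5, 49, -22), (-22, 39, 15), (15, 51, -4), (-4, 53, 2), (2, 51, -30), (-30, 9, 23), (23, 37, -16), (-16, 27, 33), … (42 more)
river cycle of g (length 52): (25, 21, -24), (-24, 27, 22), (22, 17, -29), (-29, 41, 10), (10, 39, -33), (-33, 27, 16), (16, 37, -23), (-23, 9, 30), (30, 51, -2), (-2, 53, 4), … (42 more)
cycles differ ⇒ inequivalent

no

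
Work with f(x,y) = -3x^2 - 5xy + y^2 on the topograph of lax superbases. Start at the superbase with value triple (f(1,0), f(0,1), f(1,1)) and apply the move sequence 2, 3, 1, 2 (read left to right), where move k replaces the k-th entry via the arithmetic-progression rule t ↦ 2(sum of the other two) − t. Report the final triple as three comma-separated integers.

start (-3,1,-7) = (f(1,0),f(0,1),f(1,1))
replace slot 2: 2·((-3)+(-7)) − 1 = -21 → (-3,-21,-7)
replace slot 3: 2·((-3)+(-21)) − (-7) = -41 → (-3,-21,-41)
replace slot 1: 2·((-21)+(-41)) − (-3) = -121 → (-121,-21,-41)
replace slot 2: 2·((-121)+(-41)) − (-21) = -303 → (-121,-303,-41)

-121,-303,-41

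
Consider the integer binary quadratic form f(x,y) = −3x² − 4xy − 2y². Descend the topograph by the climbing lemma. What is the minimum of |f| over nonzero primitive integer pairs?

translate: b→-2 (≡4 mod 6), so (3,4,2)→(3,-2,1)
flip: (3,-2,1)→(1,2,3)
translate: b→0 (≡2 mod 2), so (1,2,3)→(1,0,2)
reduced (well bottom): (1,0,2) with a≤c, −a<b≤a
well minimum |f| = |-1| = 1 (negative-definite)

1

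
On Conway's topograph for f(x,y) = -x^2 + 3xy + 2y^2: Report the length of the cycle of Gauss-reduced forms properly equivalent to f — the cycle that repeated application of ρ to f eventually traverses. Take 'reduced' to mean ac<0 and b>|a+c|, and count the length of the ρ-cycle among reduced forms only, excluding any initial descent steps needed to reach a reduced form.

D = 17, ⌊√D⌋ = 4
river: ρ → (2,1,-2)
river: ρ → (-2,3,1)
river: ρ → (1,3,-2)
river: ρ → (-2,1,2)
river: ρ → (2,3,-1)
river: ρ → (-1,3,2)
ρ-cycle length = 6 (tail of 0 descent steps not counted)

6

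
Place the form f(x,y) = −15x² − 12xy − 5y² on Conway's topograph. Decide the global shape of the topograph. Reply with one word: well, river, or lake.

D = b²−4ac = (-12)² − 4·(-15)·(-5) = -156
D < 0 ⇒ definite ⇒ every region one sign ⇒ single well

well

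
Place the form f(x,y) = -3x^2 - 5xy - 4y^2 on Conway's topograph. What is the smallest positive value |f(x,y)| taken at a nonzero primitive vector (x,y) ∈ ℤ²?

translate: b→-1 (≡5 mod 6), so (3,5,4)→(3,-1,2)
flip: (3,-1,2)→(2,1,3)
reduced (well bottom): (2,1,3) with a≤c, −a<b≤a
well minimum |f| = |-2| = 2 (negative-definite)

2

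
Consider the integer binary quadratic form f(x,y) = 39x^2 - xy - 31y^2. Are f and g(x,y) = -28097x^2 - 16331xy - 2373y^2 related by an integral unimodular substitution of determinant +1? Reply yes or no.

D₁ = 4837, D₂ = 4837
river cycle of f (length 28): (-31, 63, 7), (7, 63, -31), (-31, 61, 9), (9, 65, -17), (-17, 37, 51), (51, 65, -3), (-3, 67, 29), (29, 49, -21), (-21, 35, 43), (43, 51, -13), … (18 more)
river cycle of g (length 28): (-31, 63, 7), (7, 63, -31), (-31, 61, 9), (9, 65, -17), (-17, 37, 51), (51, 65, -3), (-3, 67, 29), (29, 49, -21), (-21, 35, 43), (43, 51, -13), … (18 more)
cycles coincide ⇒ equivalent

yes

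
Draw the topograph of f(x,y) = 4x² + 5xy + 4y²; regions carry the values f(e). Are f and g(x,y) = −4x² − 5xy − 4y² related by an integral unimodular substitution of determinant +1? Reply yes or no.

D₁ = -39, D₂ = -39
f: translate: b→-3 (≡5 mod 8), so (4,5,4)→(4,-3,3)
f: flip: (4,-3,3)→(3,3,4)
f: reduced (well bottom): (3,3,4) with a≤c, −a<b≤a
g is negative-definite; reduce −g:
−g: translate: b→-3 (≡5 mod 8), so (4,5,4)→(4,-3,3)
−g: flip: (4,-3,3)→(3,3,4)
−g: reduced (well bottom): (3,3,4) with a≤c, −a<b≤a
flip sign back: reduced form of g is (-3,-3,-4)
reduced forms (3, 3, 4) vs (-3, -3, -4) ⇒ inequivalent

no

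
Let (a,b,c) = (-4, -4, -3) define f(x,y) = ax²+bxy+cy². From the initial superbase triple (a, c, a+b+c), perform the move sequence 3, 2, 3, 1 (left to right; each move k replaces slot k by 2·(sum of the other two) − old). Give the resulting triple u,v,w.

start (-4,-3,-11) = (f(1,0),f(0,1),f(1,1))
replace slot 3: 2·((-4)+(-3)) − (-11) = -3 → (-4,-3,-3)
replace slot 2: 2·((-4)+(-3)) − (-3) = -11 → (-4,-11,-3)
replace slot 3: 2·((-4)+(-11)) − (-3) = -27 → (-4,-11,-27)
replace slot 1: 2·((-11)+(-27)) − (-4) = -72 → (-72,-11,-27)

-72,-11,-27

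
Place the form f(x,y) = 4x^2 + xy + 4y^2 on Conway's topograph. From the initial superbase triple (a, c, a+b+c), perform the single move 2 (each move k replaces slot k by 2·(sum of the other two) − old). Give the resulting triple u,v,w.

start (4,4,9) = (f(1,0),f(0,1),f(1,1))
replace slot 2: 2·(4+9) − 4 = 22 → (4,22,9)

4,22,9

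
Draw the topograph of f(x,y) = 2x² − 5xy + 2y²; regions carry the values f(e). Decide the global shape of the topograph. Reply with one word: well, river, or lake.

D = b²−4ac = (-5)² − 4·2·2 = 9
D = 3² is a perfect square ⇒ form factors over ℤ ⇒ lakes

lake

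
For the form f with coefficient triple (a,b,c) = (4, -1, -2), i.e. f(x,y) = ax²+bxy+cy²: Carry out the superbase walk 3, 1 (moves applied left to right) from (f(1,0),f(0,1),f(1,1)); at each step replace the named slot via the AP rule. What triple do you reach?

start (4,-2,1) = (f(1,0),f(0,1),f(1,1))
replace slot 3: 2·(4+(-2)) − 1 = 3 → (4,-2,3)
replace slot 1: 2·((-2)+3) − 4 = -2 → (-2,-2,3)

-2,-2,3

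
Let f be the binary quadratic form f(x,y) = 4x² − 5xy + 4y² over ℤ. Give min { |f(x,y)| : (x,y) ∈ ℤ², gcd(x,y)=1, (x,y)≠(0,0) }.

translate: b→3 (≡-5 mod 8), so (4,-5,4)→(4,3,3)
flip: (4,3,3)→(3,-3,4)
translate: b→3 (≡-3 mod 6), so (3,-3,4)→(3,3,4)
reduced (well bottom): (3,3,4) with a≤c, −a<b≤a
well minimum = a = 3

3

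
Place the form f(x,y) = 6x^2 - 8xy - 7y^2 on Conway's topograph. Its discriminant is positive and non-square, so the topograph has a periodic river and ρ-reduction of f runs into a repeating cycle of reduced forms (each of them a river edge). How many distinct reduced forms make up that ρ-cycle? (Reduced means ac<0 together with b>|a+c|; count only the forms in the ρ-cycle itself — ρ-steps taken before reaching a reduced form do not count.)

D = 232, ⌊√D⌋ = 15
descent: ρ → (-7,8,6)  [lands on river]
river: ρ → (6,4,-9)
river: ρ → (-9,14,1)
river: ρ → (1,14,-9)
river: ρ → (-9,4,6)
river: ρ → (6,8,-7)
river: ρ → (-7,6,7)
river: ρ → (7,8,-6)
river: ρ → (-6,4,9)
river: ρ → (9,14,-1)
river: ρ → (-1,14,9)
river: ρ → (9,4,-6)
river: ρ → (-6,8,7)
river: ρ → (7,6,-7)
ρ-cycle length = 14 (tail of 1 descent step not counted)

14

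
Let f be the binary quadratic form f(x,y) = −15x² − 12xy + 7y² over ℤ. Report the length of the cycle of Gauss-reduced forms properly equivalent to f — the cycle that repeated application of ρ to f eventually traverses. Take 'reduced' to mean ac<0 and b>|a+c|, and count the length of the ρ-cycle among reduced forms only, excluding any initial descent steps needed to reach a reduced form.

D = 564, ⌊√D⌋ = 23
descent: ρ → (7,12,-15)  [lands on river]
river: ρ → (-15,18,4)
river: ρ → (4,22,-5)
river: ρ → (-5,18,12)
river: ρ → (12,6,-11)
river: ρ → (-11,16,7)
ρ-cycle length = 6 (tail of 1 descent step not counted)

6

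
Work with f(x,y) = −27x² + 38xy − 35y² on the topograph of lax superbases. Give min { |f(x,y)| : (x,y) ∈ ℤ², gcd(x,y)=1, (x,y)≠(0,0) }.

translate: b→16 (≡-38 mod 54), so (27,-38,35)→(27,16,24)
flip: (27,16,24)→(24,-16,27)
reduced (well bottom): (24,-16,27) with a≤c, −a<b≤a
well minimum |f| = |-24| = 24 (negative-definite)

24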